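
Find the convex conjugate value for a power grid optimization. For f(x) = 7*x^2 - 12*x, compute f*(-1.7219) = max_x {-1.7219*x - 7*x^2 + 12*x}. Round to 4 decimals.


f*(y) = sup_x {y*x - a*x^2 - b*x} = sup_x {(y-b)*x - a*x^2}
FOC: (y - b) - 2a*x = 0 => x* = (y - b)/(2a)
x* = (-1.7219 + 12)/(2*7) = 0.7342
f*(-1.7219) = (y-b)^2/(4a) = (-1.7219 + 12)^2/(4*7)
= 105.6393/28 = 3.7728


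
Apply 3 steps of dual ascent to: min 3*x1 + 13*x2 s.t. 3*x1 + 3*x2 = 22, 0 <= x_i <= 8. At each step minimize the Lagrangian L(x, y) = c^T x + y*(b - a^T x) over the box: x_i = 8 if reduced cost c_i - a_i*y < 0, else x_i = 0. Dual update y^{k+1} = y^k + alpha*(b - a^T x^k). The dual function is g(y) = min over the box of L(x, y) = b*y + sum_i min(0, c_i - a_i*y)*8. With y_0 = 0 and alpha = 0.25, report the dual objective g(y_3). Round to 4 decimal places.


Dual ascent for LP: min 3*x1 + 13*x2, 3*x1 + 3*x2 = 22, 0 <= x_i <= 8
Step 1: y^k = 0.0, reduced costs: (3.0, 13.0)
  x^k = (0.0, 0.0), subgradient = b - a^T x = 22.0
  y^{k+1} = 0.0 + 0.25*22.0 = 5.5
Step 2: y^k = 5.5, reduced costs: (-13.5, -3.5)
  x^k = (8.0, 8.0), subgradient = b - a^T x = -26.0
  y^{k+1} = 5.5 + 0.25*-26.0 = -1.0
Step 3: y^k = -1.0, reduced costs: (6.0, 16.0)
  x^k = (0.0, 0.0), subgradient = b - a^T x = 22.0
  y^{k+1} = -1.0 + 0.25*22.0 = 4.5
Dual objective at y_3 = 4.5: reduced costs (-10.5, -0.5), box minimizer x = (8.0, 8.0)
g(y_3) = b*y + (c1 - a1*y)*x1 + (c2 - a2*y)*x2 = 22*4.5 + (-10.5)*8.0 + (-0.5)*8.0 = 99.0 - 84.0 - 4.0 = 11.0


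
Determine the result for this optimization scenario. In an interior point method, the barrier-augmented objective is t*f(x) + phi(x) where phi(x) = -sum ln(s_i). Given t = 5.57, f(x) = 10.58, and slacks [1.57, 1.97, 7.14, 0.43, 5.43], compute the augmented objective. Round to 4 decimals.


Step 1: Compute log-barrier.
ln values: [0.4511, 0.678, 1.9657, -0.844, 1.6919]
phi = -(0.4511 + 0.678 + 1.9657 - 0.844 + 1.6919) = -3.9428
Step 2: Compute augmented objective.
t*f(x) = 5.57*10.58 = 58.9306
Total = 58.9306 - 3.9428 = 54.9878


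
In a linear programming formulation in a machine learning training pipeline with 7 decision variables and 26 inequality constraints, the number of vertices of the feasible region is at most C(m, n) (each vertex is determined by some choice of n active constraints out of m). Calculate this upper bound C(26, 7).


Each vertex corresponds to some choice of n active constraints out of m, so the number of vertices is at most C(m, n) = m! / (n!(m-n)!).
m = 26, n = 7
Numerator: 26 * 25 * 24 * 23 * 22 * 21 * 20
Denominator: 7! = 5040
C(26, 7) = 657800


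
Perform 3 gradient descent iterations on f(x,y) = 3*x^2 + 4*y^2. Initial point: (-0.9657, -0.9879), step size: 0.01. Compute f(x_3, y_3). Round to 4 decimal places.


Gradient descent on f(x,y) = 3*x^2 + 4*y^2.
Starting point: (-0.9657, -0.9879), alpha = 0.01
Step 1: grad_x = 2*3*-0.9657 = -5.7942, grad_y = 2*4*-0.9879 = -7.9032
  x_1 = -0.9657 - 0.01*-5.7942 = -0.9078
  y_1 = -0.9879 - 0.01*-7.9032 = -0.9089
Step 2: grad_x = 2*3*-0.9078 = -5.4465, grad_y = 2*4*-0.9089 = -7.2709
  x_2 = -0.9078 - 0.01*-5.4465 = -0.8533
  y_2 = -0.9089 - 0.01*-7.2709 = -0.8362
Step 3: grad_x = 2*3*-0.8533 = -5.1198, grad_y = 2*4*-0.8362 = -6.6893
  x_3 = -0.8533 - 0.01*-5.1198 = -0.8021
  y_3 = -0.8362 - 0.01*-6.6893 = -0.7693
f(-0.8021, -0.7693) = 3*(-0.8021)^2 + 4*(-0.7693)^2 = 4.2971


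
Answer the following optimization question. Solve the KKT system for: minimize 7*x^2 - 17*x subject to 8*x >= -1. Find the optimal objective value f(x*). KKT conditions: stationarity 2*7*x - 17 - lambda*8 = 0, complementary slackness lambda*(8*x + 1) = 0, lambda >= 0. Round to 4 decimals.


Step 1: Try lambda = 0 (constraint inactive).
Stationarity: 2*7*x - 17 = 0
x* = 17/(2*7) = 17/14 = 1.2143 (rounded; the exact value 17/14 is used below)
Check constraint: 8*1.2143 = 9.7144 >= -1 -- satisfied.
Step 2: Compute optimal value.
f(x*) = 7*(17/14)^2 - 17*(17/14) = -10.3214


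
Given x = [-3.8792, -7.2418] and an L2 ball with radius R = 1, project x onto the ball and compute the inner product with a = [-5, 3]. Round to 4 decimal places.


Step 1: Compute ||x|| (intermediates to 6 decimals).
||x|| = sqrt((-3.8792)^2 + (-7.2418)^2) = 8.215343
Step 2: Project.
Since ||x|| > R, scale = R/||x|| = 1/8.215343 = 0.121723, proj(x) = scale * x
proj(x) = [-0.472188, -0.881494]
Step 3: Dot product.
a^T * proj(x) = -5*(-0.472188) + 3*(-0.881494) = -0.2835


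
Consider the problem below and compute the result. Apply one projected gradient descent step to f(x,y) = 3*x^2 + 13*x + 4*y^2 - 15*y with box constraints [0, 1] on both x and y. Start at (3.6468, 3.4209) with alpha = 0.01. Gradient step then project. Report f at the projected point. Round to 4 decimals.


Step 1: Compute gradient at (3.6468, 3.4209).
grad_x = 2*3*3.6468 + 13 = 34.8808
grad_y = 2*4*3.4209 - 15 = 12.3672
Step 2: Gradient step.
x_raw = 3.6468 - 0.01*34.8808 = 3.298
y_raw = 3.4209 - 0.01*12.3672 = 3.2972
Step 3: Project onto [0, 1].
x_proj = clip(3.298) = 1.0
y_proj = clip(3.2972) = 1.0
Step 4: Evaluate f.
f(1.0, 1.0) = 5.0


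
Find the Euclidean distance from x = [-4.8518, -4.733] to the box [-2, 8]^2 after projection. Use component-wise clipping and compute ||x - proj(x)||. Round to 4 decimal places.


Project each component onto [-2, 8].
clip(-4.8518) = -2.0, clip(-4.733) = -2.0
Projection = [-2.0, -2.0]
Squared diffs: [8.1328, 7.4693]
Distance = sqrt(15.6021) = 3.9499


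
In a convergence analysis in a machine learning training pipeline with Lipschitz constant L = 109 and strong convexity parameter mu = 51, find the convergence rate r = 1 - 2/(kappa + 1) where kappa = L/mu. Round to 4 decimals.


Step 1: Compute the condition number.
kappa = L/mu = 109/51 = 2.1373
Step 2: Compute the convergence rate.
r = 1 - 2/(kappa + 1) = 1 - 2*mu/(L + mu) = (L - mu)/(L + mu) = 58/160 = 0.3625


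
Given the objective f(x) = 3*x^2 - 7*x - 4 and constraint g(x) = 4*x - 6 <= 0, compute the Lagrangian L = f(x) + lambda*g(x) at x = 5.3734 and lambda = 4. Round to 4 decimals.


Step 1: Evaluate f(x).
f(5.3734) = 3*5.3734^2 - 7*5.3734 - 4 = 45.0065
Step 2: Evaluate g(x).
g(5.3734) = 4*5.3734 - 6 = 15.4936
Step 3: Compute Lagrangian.
L = 45.0065 + 4*15.4936 = 106.9809


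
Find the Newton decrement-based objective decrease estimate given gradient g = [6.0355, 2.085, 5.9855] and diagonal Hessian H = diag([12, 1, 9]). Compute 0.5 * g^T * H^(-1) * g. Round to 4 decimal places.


Step 1: H is diagonal, so H^(-1) * g = [0.503, 2.085, 0.6651].
Step 2: g^T H^(-1) g = sum_i g_i^2 / H_ii
  = (6.0355)^2/12 + (2.085)^2/1 + (5.9855)^2/9
  = 3.0356 + 4.3472 + 3.9807 = 11.3635
Step 3: Objective decrease = 0.5 * g^T H^(-1) g = 5.6818


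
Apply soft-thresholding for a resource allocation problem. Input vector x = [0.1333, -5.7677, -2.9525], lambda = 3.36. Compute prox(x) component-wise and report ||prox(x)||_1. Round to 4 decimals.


Soft-thresholding with lambda = 3.36:
prox(0.1333) = sign(0.1333)*max(|0.1333| - 3.36, 0) = 0.0
prox(-5.7677) = sign(-5.7677)*max(|-5.7677| - 3.36, 0) = -2.4077
prox(-2.9525) = sign(-2.9525)*max(|-2.9525| - 3.36, 0) = 0.0
prox(x) = [0.0, -2.4077, 0.0]
||prox(x)||_1 = 0.0 + 2.4077 + 0.0 = 2.4077


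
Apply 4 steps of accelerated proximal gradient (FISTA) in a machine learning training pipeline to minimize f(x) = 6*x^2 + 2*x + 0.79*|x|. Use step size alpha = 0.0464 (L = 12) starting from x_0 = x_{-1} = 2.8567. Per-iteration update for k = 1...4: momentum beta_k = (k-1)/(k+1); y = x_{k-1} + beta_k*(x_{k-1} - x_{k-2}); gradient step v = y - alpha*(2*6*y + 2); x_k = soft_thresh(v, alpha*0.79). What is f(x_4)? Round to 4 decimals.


FISTA on f(x) = 6*x^2 + 2*x + 0.79*|x|
L = 12, alpha = 0.0464
Iteration 1: beta = 0.0, y = 2.8567 + 0.0*(2.8567 - 2.8567) = 2.8567
  grad(y) = 36.2804, v = y - alpha*grad = 1.1733
  prox(v) = soft_thresh(1.1733, 0.0367) = 1.1366
Iteration 2: beta = 0.3333, y = 1.1366 + 0.3333*(1.1366 - 2.8567) = 0.5633
  grad(y) = 8.7593, v = y - alpha*grad = 0.1568
  prox(v) = soft_thresh(0.1568, 0.0367) = 0.1202
Iteration 3: beta = 0.5, y = 0.1202 + 0.5*(0.1202 - 1.1366) = -0.388
  grad(y) = -2.6564, v = y - alpha*grad = -0.2648
  prox(v) = soft_thresh(-0.2648, 0.0367) = -0.2281
Iteration 4: beta = 0.6, y = -0.2281 + 0.6*(-0.2281 - 0.1202) = -0.4371
  grad(y) = -3.2453, v = y - alpha*grad = -0.2865
  prox(v) = soft_thresh(-0.2865, 0.0367) = -0.2499
f(x_4) = 6*(-0.2499)^2 + 2*(-0.2499) + 0.79*|-0.2499| = 0.0723


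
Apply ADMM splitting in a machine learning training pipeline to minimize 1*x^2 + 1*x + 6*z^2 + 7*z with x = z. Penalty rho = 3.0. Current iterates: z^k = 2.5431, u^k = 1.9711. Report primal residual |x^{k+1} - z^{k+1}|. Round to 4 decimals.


ADMM iteration with rho = 3.0, z^k = 2.5431, u^k = 1.9711
Step 1: x-update.
Minimize 1*x^2 + 1*x + (3.0/2)*(x - 2.5431 + 1.9711)^2
FOC: (2*1 + 3.0)*x = -1 + 3.0*(2.5431 - 1.9711)
x^{k+1} = 0.1432
Step 2: z-update.
Minimize 6*z^2 + 7*z + (3.0/2)*(0.1432 - z + 1.9711)^2
FOC: (2*6 + 3.0)*z = -7 + 3.0*(0.1432 + 1.9711)
z^{k+1} = -0.0438
Step 3: u-update.
u^{k+1} = 1.9711 + 0.1432 + 0.0438 = 2.1581
Step 4: Primal residual = |0.1432 + 0.0438| = 0.187


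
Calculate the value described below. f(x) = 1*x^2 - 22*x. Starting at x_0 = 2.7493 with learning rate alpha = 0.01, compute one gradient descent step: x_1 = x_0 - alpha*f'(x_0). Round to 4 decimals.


We compute the gradient at x_0 and apply the update.
f'(x) = 2*x - 22
f'(2.7493) = 2*2.7493 - 22 = -16.5014
x_1 = 2.7493 - 0.01*-16.5014 = 2.9143


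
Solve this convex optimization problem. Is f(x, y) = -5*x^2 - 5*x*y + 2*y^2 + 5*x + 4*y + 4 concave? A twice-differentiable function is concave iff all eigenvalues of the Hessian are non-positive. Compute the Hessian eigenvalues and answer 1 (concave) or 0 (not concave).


The Hessian of f(x,y) = -5*x^2 - 5*x*y + 2*y^2 + 5*x + 4*y + 4 is:
H = [[-10, -5], [-5, 4]]
Trace = -10 + 4 = -6
Determinant = -10*4 - (-5)^2 = -65
Discriminant = (-6)^2 - 4*-65 = 296.0
Eigenvalues: lambda_1 = -11.6023, lambda_2 = 5.6023
The function is not concave.

0


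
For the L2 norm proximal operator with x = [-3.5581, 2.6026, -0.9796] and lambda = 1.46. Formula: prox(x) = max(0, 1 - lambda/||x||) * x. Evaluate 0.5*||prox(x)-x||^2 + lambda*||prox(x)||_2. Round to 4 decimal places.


Step 1: Compute ||x||.
||x|| = 4.5159
Step 2: Compute scaling factor.
scale = max(0, 1 - 1.46/4.5159) = 0.6767
Step 3: prox(x) = [-2.4078, 1.7612, -0.6629]
||prox(x)|| = 3.0559
Step 4: Proximal objective.
0.5*||prox-x||^2 = 1.0658
lambda*||prox|| = 4.4616
Total = 5.5274


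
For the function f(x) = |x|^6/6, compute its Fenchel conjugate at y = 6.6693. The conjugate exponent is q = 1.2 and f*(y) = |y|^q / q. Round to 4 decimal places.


The conjugate exponent q satisfies 1/p + 1/q = 1.
p = 6, so q = 6/(6 - 1) = 1.2
|y|^q = 6.6693^1.2 = 9.7476
f*(6.6693) = 9.7476 / 1.2 = 8.123


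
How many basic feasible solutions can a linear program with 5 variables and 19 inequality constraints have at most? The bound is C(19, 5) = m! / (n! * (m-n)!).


Each vertex corresponds to some choice of n active constraints out of m, so the number of vertices is at most C(m, n) = m! / (n!(m-n)!).
m = 19, n = 5
Numerator: 19 * 18 * 17 * 16 * 15
Denominator: 5! = 120
C(19, 5) = 11628


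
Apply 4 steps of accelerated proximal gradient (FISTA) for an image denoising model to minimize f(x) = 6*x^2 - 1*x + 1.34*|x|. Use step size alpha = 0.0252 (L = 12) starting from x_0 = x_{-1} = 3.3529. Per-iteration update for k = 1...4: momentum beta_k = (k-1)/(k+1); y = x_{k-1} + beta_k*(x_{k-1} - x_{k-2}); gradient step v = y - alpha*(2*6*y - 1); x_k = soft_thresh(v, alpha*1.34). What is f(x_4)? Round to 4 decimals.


FISTA on f(x) = 6*x^2 - 1*x + 1.34*|x|
L = 12, alpha = 0.0252
Iteration 1: beta = 0.0, y = 3.3529 + 0.0*(3.3529 - 3.3529) = 3.3529
  grad(y) = 39.2348, v = y - alpha*grad = 2.3642
  prox(v) = soft_thresh(2.3642, 0.0338) = 2.3304
Iteration 2: beta = 0.3333, y = 2.3304 + 0.3333*(2.3304 - 3.3529) = 1.9896
  grad(y) = 22.875, v = y - alpha*grad = 1.4131
  prox(v) = soft_thresh(1.4131, 0.0338) = 1.3794
Iteration 3: beta = 0.5, y = 1.3794 + 0.5*(1.3794 - 2.3304) = 0.9038
  grad(y) = 9.8461, v = y - alpha*grad = 0.6557
  prox(v) = soft_thresh(0.6557, 0.0338) = 0.622
Iteration 4: beta = 0.6, y = 0.622 + 0.6*(0.622 - 1.3794) = 0.1675
  grad(y) = 1.0101, v = y - alpha*grad = 0.1421
  prox(v) = soft_thresh(0.1421, 0.0338) = 0.1083
f(x_4) = 6*0.1083^2 - 1*0.1083 + 1.34*|0.1083| = 0.1072


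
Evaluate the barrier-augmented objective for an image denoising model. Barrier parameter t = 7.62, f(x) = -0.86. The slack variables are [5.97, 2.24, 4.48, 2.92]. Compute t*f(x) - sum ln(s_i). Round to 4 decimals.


Step 1: Compute log-barrier.
ln values: [1.7867, 0.8065, 1.4996, 1.0716]
phi = -(1.7867 + 0.8065 + 1.4996 + 1.0716) = -5.1644
Step 2: Compute augmented objective.
t*f(x) = 7.62*-0.86 = -6.5532
Total = -6.5532 - 5.1644 = -11.7176


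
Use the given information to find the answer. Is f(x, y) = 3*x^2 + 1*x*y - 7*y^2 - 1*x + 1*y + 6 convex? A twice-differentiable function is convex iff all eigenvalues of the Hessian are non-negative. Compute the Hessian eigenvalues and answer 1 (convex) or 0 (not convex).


The Hessian of f(x,y) = 3*x^2 + 1*x*y - 7*y^2 - 1*x + 1*y + 6 is:
H = [[6, 1], [1, -14]]
Trace = 6 - 14 = -8
Determinant = 6*-14 - (1)^2 = -85
Discriminant = (-8)^2 - 4*-85 = 404.0
Eigenvalues: lambda_1 = -14.0499, lambda_2 = 6.0499
The function is not convex.

0


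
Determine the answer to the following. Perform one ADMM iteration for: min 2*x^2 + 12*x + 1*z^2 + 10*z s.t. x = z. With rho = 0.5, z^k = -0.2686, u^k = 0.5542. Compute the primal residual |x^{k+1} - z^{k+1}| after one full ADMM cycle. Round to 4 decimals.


ADMM iteration with rho = 0.5, z^k = -0.2686, u^k = 0.5542
Step 1: x-update.
Minimize 2*x^2 + 12*x + (0.5/2)*(x + 0.2686 + 0.5542)^2
FOC: (2*2 + 0.5)*x = -12 + 0.5*(-0.2686 - 0.5542)
x^{k+1} = -2.7581
Step 2: z-update.
Minimize 1*z^2 + 10*z + (0.5/2)*(-2.7581 - z + 0.5542)^2
FOC: (2*1 + 0.5)*z = -10 + 0.5*(-2.7581 + 0.5542)
z^{k+1} = -4.4408
Step 3: u-update.
u^{k+1} = 0.5542 - 2.7581 + 4.4408 = 2.2369
Step 4: Primal residual = |-2.7581 + 4.4408| = 1.6827


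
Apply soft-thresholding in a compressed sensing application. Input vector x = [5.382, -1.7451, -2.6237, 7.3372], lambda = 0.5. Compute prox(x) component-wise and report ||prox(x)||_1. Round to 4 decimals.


Soft-thresholding with lambda = 0.5:
prox(5.382) = sign(5.382)*max(|5.382| - 0.5, 0) = 4.882
prox(-1.7451) = sign(-1.7451)*max(|-1.7451| - 0.5, 0) = -1.2451
prox(-2.6237) = sign(-2.6237)*max(|-2.6237| - 0.5, 0) = -2.1237
prox(7.3372) = sign(7.3372)*max(|7.3372| - 0.5, 0) = 6.8372
prox(x) = [4.882, -1.2451, -2.1237, 6.8372]
||prox(x)||_1 = 4.882 + 1.2451 + 2.1237 + 6.8372 = 15.088


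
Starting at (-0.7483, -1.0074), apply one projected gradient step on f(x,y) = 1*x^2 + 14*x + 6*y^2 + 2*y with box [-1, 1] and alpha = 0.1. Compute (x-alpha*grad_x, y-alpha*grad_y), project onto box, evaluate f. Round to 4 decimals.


Step 1: Compute gradient at (-0.7483, -1.0074).
grad_x = 2*1*-0.7483 + 14 = 12.5034
grad_y = 2*6*-1.0074 + 2 = -10.0888
Step 2: Gradient step.
x_raw = -0.7483 - 0.1*12.5034 = -1.9986
y_raw = -1.0074 - 0.1*-10.0888 = 0.0015
Step 3: Project onto [-1, 1].
x_proj = clip(-1.9986) = -1.0
y_proj = clip(0.0015) = 0.0015
Step 4: Evaluate f.
f(-1.0, 0.0015) = -12.997


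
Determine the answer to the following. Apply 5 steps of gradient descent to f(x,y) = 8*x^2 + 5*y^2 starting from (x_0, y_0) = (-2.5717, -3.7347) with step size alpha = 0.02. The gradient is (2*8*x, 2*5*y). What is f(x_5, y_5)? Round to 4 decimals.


Gradient descent on f(x,y) = 8*x^2 + 5*y^2.
Starting point: (-2.5717, -3.7347), alpha = 0.02
Step 1: grad_x = 2*8*-2.5717 = -41.1472, grad_y = 2*5*-3.7347 = -37.347
  x_1 = -2.5717 - 0.02*-41.1472 = -1.7488
  y_1 = -3.7347 - 0.02*-37.347 = -2.9878
Step 2: grad_x = 2*8*-1.7488 = -27.9801, grad_y = 2*5*-2.9878 = -29.8776
  x_2 = -1.7488 - 0.02*-27.9801 = -1.1892
  y_2 = -2.9878 - 0.02*-29.8776 = -2.3902
Step 3: grad_x = 2*8*-1.1892 = -19.0265, grad_y = 2*5*-2.3902 = -23.9021
  x_3 = -1.1892 - 0.02*-19.0265 = -0.8086
  y_3 = -2.3902 - 0.02*-23.9021 = -1.9122
Step 4: grad_x = 2*8*-0.8086 = -12.938, grad_y = 2*5*-1.9122 = -19.1217
  x_4 = -0.8086 - 0.02*-12.938 = -0.5499
  y_4 = -1.9122 - 0.02*-19.1217 = -1.5297
Step 5: grad_x = 2*8*-0.5499 = -8.7978, grad_y = 2*5*-1.5297 = -15.2973
  x_5 = -0.5499 - 0.02*-8.7978 = -0.3739
  y_5 = -1.5297 - 0.02*-15.2973 = -1.2238
f(-0.3739, -1.2238) = 8*(-0.3739)^2 + 5*(-1.2238)^2 = 8.6067


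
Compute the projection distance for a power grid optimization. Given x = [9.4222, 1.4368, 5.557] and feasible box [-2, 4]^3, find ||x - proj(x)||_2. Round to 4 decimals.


Project each component onto [-2, 4].
clip(9.4222) = 4.0, clip(1.4368) = 1.4368, clip(5.557) = 4.0
Projection = [4.0, 1.4368, 4.0]
Squared diffs: [29.4003, 0.0, 2.4242]
Distance = sqrt(31.8245) = 5.6413


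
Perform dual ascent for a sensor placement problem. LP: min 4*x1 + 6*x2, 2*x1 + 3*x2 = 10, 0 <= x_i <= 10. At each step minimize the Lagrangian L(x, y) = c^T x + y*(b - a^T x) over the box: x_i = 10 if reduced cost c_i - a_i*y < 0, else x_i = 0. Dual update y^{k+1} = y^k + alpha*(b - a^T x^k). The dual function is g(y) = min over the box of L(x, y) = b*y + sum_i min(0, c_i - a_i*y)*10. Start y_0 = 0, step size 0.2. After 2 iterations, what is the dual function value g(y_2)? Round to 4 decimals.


Dual ascent for LP: min 4*x1 + 6*x2, 2*x1 + 3*x2 = 10, 0 <= x_i <= 10
Step 1: y^k = 0.0, reduced costs: (4.0, 6.0)
  x^k = (0.0, 0.0), subgradient = b - a^T x = 10.0
  y^{k+1} = 0.0 + 0.2*10.0 = 2.0
Step 2: y^k = 2.0, reduced costs: (0.0, 0.0)
  x^k = (0.0, 0.0), subgradient = b - a^T x = 10.0
  y^{k+1} = 2.0 + 0.2*10.0 = 4.0
Dual objective at y_2 = 4.0: reduced costs (-4.0, -6.0), box minimizer x = (10.0, 10.0)
g(y_2) = b*y + (c1 - a1*y)*x1 + (c2 - a2*y)*x2 = 10*4.0 + (-4.0)*10.0 + (-6.0)*10.0 = 40.0 - 40.0 - 60.0 = -60.0


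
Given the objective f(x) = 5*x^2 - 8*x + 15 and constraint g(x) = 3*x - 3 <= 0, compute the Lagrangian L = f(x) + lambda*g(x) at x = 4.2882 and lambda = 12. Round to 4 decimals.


Step 1: Evaluate f(x).
f(4.2882) = 5*4.2882^2 - 8*4.2882 + 15 = 72.6377
Step 2: Evaluate g(x).
g(4.2882) = 3*4.2882 - 3 = 9.8646
Step 3: Compute Lagrangian.
L = 72.6377 + 12*9.8646 = 191.0129


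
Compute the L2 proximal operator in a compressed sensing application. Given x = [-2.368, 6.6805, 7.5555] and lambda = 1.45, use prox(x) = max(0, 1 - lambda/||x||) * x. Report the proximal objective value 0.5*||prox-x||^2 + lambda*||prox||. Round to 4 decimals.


Step 1: Compute ||x||.
||x|| = 10.3596
Step 2: Compute scaling factor.
scale = max(0, 1 - 1.45/10.3596) = 0.86
Step 3: prox(x) = [-2.0366, 5.7455, 6.498]
||prox(x)|| = 8.9096
Step 4: Proximal objective.
0.5*||prox-x||^2 = 1.0513
lambda*||prox|| = 12.9189
Total = 13.9702


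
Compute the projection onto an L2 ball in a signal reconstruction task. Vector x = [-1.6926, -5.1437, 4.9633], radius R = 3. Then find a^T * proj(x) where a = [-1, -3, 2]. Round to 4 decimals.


Step 1: Compute ||x|| (intermediates to 6 decimals).
||x|| = sqrt((-1.6926)^2 + (-5.1437)^2 + 4.9633^2) = 7.345535
Step 2: Project.
Since ||x|| > R, scale = R/||x|| = 3/7.345535 = 0.408411, proj(x) = scale * x
proj(x) = [-0.691276, -2.100744, 2.027066]
Step 3: Dot product.
a^T * proj(x) = -1*(-0.691276) - 3*(-2.100744) + 2*2.027066 = 11.0476


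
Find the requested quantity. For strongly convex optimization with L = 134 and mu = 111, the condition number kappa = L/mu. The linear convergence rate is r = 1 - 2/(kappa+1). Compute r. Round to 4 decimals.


Step 1: Compute the condition number.
kappa = L/mu = 134/111 = 1.2072
Step 2: Compute the convergence rate.
r = 1 - 2/(kappa + 1) = 1 - 2*mu/(L + mu) = (L - mu)/(L + mu) = 23/245 = 0.0939


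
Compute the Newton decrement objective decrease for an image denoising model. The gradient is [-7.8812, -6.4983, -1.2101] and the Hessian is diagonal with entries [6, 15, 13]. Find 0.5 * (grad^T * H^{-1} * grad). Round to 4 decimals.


Step 1: H is diagonal, so H^(-1) * g = [-1.3135, -0.4332, -0.0931].
Step 2: g^T H^(-1) g = sum_i g_i^2 / H_ii
  = (-7.8812)^2/6 + (-6.4983)^2/15 + (-1.2101)^2/13
  = 10.3522 + 2.8152 + 0.1126 = 13.2801
Step 3: Objective decrease = 0.5 * g^T H^(-1) g = 6.64


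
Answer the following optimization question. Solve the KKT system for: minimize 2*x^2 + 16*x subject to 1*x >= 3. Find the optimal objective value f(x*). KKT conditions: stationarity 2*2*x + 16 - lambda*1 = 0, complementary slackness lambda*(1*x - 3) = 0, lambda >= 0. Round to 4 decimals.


Step 1: Try lambda = 0 (constraint inactive).
x_unc = -16/(2*2) = -4.0
Check: 1*-4.0 = -4.0 < 3 -- violated!
Step 2: Constraint must be active: 1*x = 3
x* = 3/1 = 3.0
lambda = (2*2*3.0 + 16)/1 = 28.0
Step 3: Compute optimal value.
f(x*) = 2*3.0^2 + 16*3.0 = 66.0


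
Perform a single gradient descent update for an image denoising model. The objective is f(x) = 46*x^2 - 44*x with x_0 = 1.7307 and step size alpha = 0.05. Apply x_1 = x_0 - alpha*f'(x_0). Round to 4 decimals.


We compute the gradient at x_0 and apply the update.
f'(x) = 92*x - 44
f'(1.7307) = 92*1.7307 - 44 = 115.2244
x_1 = 1.7307 - 0.05*115.2244 = -4.0305


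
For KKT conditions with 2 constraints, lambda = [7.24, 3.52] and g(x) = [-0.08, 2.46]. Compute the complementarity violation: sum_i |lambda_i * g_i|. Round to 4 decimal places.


KKT complementary slackness check:
lambda_1 * g_1 = 7.24 * -0.08 = -0.5792
lambda_2 * g_2 = 3.52 * 2.46 = 8.6592
Total violation = 0.5792 + 8.6592 = 9.2384


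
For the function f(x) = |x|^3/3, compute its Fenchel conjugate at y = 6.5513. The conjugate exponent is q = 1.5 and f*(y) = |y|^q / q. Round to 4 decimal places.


The conjugate exponent q satisfies 1/p + 1/q = 1.
p = 3, so q = 3/(3 - 1) = 1.5
|y|^q = 6.5513^1.5 = 16.7684
f*(6.5513) = 16.7684 / 1.5 = 11.1789


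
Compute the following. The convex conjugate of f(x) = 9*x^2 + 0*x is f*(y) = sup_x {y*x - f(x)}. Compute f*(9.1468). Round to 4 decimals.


f*(y) = sup_x {y*x - a*x^2 - b*x} = sup_x {(y-b)*x - a*x^2}
FOC: (y - b) - 2a*x = 0 => x* = (y - b)/(2a)
x* = (9.1468 - 0)/(2*9) = 0.5082
f*(9.1468) = (y-b)^2/(4a) = (9.1468 - 0)^2/(4*9)
= 83.664/36 = 2.324


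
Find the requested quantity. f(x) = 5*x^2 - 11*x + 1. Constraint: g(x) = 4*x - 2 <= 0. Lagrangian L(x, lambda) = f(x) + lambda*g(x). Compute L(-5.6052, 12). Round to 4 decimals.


Step 1: Evaluate f(x).
f(-5.6052) = 5*(-5.6052)^2 - 11*(-5.6052) + 1 = 219.7485
Step 2: Evaluate g(x).
g(-5.6052) = 4*-5.6052 - 2 = -24.4208
Step 3: Compute Lagrangian.
L = 219.7485 + 12*-24.4208 = -73.3011


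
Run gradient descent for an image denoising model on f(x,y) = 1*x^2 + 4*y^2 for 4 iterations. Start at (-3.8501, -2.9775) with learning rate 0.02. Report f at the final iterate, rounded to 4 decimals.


Gradient descent on f(x,y) = 1*x^2 + 4*y^2.
Starting point: (-3.8501, -2.9775), alpha = 0.02
Step 1: grad_x = 2*1*-3.8501 = -7.7002, grad_y = 2*4*-2.9775 = -23.82
  x_1 = -3.8501 - 0.02*-7.7002 = -3.6961
  y_1 = -2.9775 - 0.02*-23.82 = -2.5011
Step 2: grad_x = 2*1*-3.6961 = -7.3922, grad_y = 2*4*-2.5011 = -20.0088
  x_2 = -3.6961 - 0.02*-7.3922 = -3.5483
  y_2 = -2.5011 - 0.02*-20.0088 = -2.1009
Step 3: grad_x = 2*1*-3.5483 = -7.0965, grad_y = 2*4*-2.1009 = -16.8074
  x_3 = -3.5483 - 0.02*-7.0965 = -3.4063
  y_3 = -2.1009 - 0.02*-16.8074 = -1.7648
Step 4: grad_x = 2*1*-3.4063 = -6.8126, grad_y = 2*4*-1.7648 = -14.1182
  x_4 = -3.4063 - 0.02*-6.8126 = -3.2701
  y_4 = -1.7648 - 0.02*-14.1182 = -1.4824
f(-3.2701, -1.4824) = 1*(-3.2701)^2 + 4*(-1.4824)^2 = 19.4835


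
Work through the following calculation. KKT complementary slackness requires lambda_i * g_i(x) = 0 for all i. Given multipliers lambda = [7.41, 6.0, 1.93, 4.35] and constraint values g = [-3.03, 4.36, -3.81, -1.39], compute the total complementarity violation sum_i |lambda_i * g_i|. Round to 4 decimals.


KKT complementary slackness check:
lambda_1 * g_1 = 7.41 * -3.03 = -22.4523
lambda_2 * g_2 = 6.0 * 4.36 = 26.16
lambda_3 * g_3 = 1.93 * -3.81 = -7.3533
lambda_4 * g_4 = 4.35 * -1.39 = -6.0465
Total violation = 22.4523 + 26.16 + 7.3533 + 6.0465 = 62.0121


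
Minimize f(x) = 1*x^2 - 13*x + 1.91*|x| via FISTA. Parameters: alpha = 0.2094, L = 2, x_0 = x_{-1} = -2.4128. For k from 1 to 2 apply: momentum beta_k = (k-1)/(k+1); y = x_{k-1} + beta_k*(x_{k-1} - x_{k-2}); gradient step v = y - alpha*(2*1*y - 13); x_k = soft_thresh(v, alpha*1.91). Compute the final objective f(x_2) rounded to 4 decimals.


FISTA on f(x) = 1*x^2 - 13*x + 1.91*|x|
L = 2, alpha = 0.2094
Iteration 1: beta = 0.0, y = -2.4128 + 0.0*(-2.4128 + 2.4128) = -2.4128
  grad(y) = -17.8256, v = y - alpha*grad = 1.3199
  prox(v) = soft_thresh(1.3199, 0.4) = 0.9199
Iteration 2: beta = 0.3333, y = 0.9199 + 0.3333*(0.9199 + 2.4128) = 2.0308
  grad(y) = -8.9383, v = y - alpha*grad = 3.9025
  prox(v) = soft_thresh(3.9025, 0.4) = 3.5026
f(x_2) = 1*3.5026^2 - 13*3.5026 + 1.91*|3.5026| = -26.5755


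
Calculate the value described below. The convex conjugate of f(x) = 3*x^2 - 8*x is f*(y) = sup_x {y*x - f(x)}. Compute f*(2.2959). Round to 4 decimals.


f*(y) = sup_x {y*x - a*x^2 - b*x} = sup_x {(y-b)*x - a*x^2}
FOC: (y - b) - 2a*x = 0 => x* = (y - b)/(2a)
x* = (2.2959 + 8)/(2*3) = 1.716
f*(2.2959) = (y-b)^2/(4a) = (2.2959 + 8)^2/(4*3)
= 106.0056/12 = 8.8338


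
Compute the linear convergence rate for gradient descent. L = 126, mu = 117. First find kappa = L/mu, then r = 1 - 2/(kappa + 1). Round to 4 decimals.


Step 1: Compute the condition number.
kappa = L/mu = 126/117 = 1.0769
Step 2: Compute the convergence rate.
r = 1 - 2/(kappa + 1) = 1 - 2*mu/(L + mu) = (L - mu)/(L + mu) = 9/243 = 0.037


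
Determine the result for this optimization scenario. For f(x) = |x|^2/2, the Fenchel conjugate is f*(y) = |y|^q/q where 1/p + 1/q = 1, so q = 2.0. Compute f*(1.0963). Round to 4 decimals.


The conjugate exponent q satisfies 1/p + 1/q = 1.
p = 2, so q = 2/(2 - 1) = 2.0
|y|^q = 1.0963^2.0 = 1.2019
f*(1.0963) = 1.2019 / 2.0 = 0.6009


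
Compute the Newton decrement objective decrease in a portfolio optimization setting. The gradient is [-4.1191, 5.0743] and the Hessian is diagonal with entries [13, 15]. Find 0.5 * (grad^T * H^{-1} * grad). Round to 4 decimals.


Step 1: H is diagonal, so H^(-1) * g = [-0.3169, 0.3383].
Step 2: g^T H^(-1) g = sum_i g_i^2 / H_ii
  = (-4.1191)^2/13 + (5.0743)^2/15
  = 1.3052 + 1.7166 = 3.0217
Step 3: Objective decrease = 0.5 * g^T H^(-1) g = 1.5109


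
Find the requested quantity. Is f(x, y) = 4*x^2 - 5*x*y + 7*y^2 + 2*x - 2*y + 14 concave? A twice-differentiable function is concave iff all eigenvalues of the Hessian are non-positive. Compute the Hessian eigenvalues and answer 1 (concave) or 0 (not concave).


The Hessian of f(x,y) = 4*x^2 - 5*x*y + 7*y^2 + 2*x - 2*y + 14 is:
H = [[8, -5], [-5, 14]]
Trace = 8 + 14 = 22
Determinant = 8*14 - (-5)^2 = 87
Discriminant = (22)^2 - 4*87 = 136.0
Eigenvalues: lambda_1 = 5.169, lambda_2 = 16.831
The function is not concave.

0


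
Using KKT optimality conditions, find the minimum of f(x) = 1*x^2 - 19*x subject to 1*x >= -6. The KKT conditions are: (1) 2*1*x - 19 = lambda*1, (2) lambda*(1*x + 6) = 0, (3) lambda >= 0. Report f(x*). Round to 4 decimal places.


Step 1: Try lambda = 0 (constraint inactive).
Stationarity: 2*1*x - 19 = 0
x* = 19/(2*1) = 9.5
Check constraint: 1*9.5 = 9.5 >= -6 -- satisfied.
Step 2: Compute optimal value.
f(x*) = 1*9.5^2 - 19*9.5 = -90.25


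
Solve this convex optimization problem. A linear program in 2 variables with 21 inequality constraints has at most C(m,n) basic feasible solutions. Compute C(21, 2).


Each vertex corresponds to some choice of n active constraints out of m, so the number of vertices is at most C(m, n) = m! / (n!(m-n)!).
m = 21, n = 2
Numerator: 21 * 20
Denominator: 2! = 2
C(21, 2) = 210


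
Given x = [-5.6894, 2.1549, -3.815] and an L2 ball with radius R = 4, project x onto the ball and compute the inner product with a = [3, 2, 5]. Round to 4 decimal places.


Step 1: Compute ||x|| (intermediates to 6 decimals).
||x|| = sqrt((-5.6894)^2 + 2.1549^2 + (-3.815)^2) = 7.181023
Step 2: Project.
Since ||x|| > R, scale = R/||x|| = 4/7.181023 = 0.557024, proj(x) = scale * x
proj(x) = [-3.169132, 1.200331, -2.125047]
Step 3: Dot product.
a^T * proj(x) = 3*(-3.169132) + 2*1.200331 + 5*(-2.125047) = -17.732


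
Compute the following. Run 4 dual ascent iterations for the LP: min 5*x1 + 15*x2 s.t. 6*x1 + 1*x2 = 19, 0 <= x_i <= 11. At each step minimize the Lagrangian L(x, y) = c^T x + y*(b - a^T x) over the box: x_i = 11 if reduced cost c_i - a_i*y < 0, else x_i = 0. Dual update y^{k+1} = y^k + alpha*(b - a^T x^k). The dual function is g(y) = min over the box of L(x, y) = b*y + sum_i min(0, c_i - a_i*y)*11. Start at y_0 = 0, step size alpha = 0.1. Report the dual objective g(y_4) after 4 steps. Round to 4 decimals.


Dual ascent for LP: min 5*x1 + 15*x2, 6*x1 + 1*x2 = 19, 0 <= x_i <= 11
Step 1: y^k = 0.0, reduced costs: (5.0, 15.0)
  x^k = (0.0, 0.0), subgradient = b - a^T x = 19.0
  y^{k+1} = 0.0 + 0.1*19.0 = 1.9
Step 2: y^k = 1.9, reduced costs: (-6.4, 13.1)
  x^k = (11.0, 0.0), subgradient = b - a^T x = -47.0
  y^{k+1} = 1.9 + 0.1*-47.0 = -2.8
Step 3: y^k = -2.8, reduced costs: (21.8, 17.8)
  x^k = (0.0, 0.0), subgradient = b - a^T x = 19.0
  y^{k+1} = -2.8 + 0.1*19.0 = -0.9
Step 4: y^k = -0.9, reduced costs: (10.4, 15.9)
  x^k = (0.0, 0.0), subgradient = b - a^T x = 19.0
  y^{k+1} = -0.9 + 0.1*19.0 = 1.0
Dual objective at y_4 = 1.0: reduced costs (-1.0, 14.0), box minimizer x = (11.0, 0.0)
g(y_4) = b*y + (c1 - a1*y)*x1 + (c2 - a2*y)*x2 = 19*1.0 + (-1.0)*11.0 + 14.0*0.0 = 19.0 - 11.0 + 0.0 = 8.0


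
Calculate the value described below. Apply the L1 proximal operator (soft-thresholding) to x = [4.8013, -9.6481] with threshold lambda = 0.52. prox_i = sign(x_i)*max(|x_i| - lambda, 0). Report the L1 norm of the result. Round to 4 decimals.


Soft-thresholding with lambda = 0.52:
prox(4.8013) = sign(4.8013)*max(|4.8013| - 0.52, 0) = 4.2813
prox(-9.6481) = sign(-9.6481)*max(|-9.6481| - 0.52, 0) = -9.1281
prox(x) = [4.2813, -9.1281]
||prox(x)||_1 = 4.2813 + 9.1281 = 13.4094


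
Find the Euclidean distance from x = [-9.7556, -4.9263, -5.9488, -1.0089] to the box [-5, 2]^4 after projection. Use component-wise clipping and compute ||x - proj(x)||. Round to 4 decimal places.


Project each component onto [-5, 2].
clip(-9.7556) = -5.0, clip(-4.9263) = -4.9263, clip(-5.9488) = -5.0, clip(-1.0089) = -1.0089
Projection = [-5.0, -4.9263, -5.0, -1.0089]
Squared diffs: [22.6157, 0.0, 0.9002, 0.0]
Distance = sqrt(23.5159) = 4.8493


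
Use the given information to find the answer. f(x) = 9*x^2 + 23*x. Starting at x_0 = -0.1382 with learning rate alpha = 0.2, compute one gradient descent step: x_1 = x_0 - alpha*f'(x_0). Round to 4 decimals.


We compute the gradient at x_0 and apply the update.
f'(x) = 18*x + 23
f'(-0.1382) = 18*-0.1382 + 23 = 20.5124
x_1 = -0.1382 - 0.2*20.5124 = -4.2407


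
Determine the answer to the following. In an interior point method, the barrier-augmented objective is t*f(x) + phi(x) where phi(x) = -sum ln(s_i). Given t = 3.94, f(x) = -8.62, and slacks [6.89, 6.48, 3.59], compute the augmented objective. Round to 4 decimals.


Step 1: Compute log-barrier.
ln values: [1.9301, 1.8687, 1.2782]
phi = -(1.9301 + 1.8687 + 1.2782) = -5.0769
Step 2: Compute augmented objective.
t*f(x) = 3.94*-8.62 = -33.9628
Total = -33.9628 - 5.0769 = -39.0397


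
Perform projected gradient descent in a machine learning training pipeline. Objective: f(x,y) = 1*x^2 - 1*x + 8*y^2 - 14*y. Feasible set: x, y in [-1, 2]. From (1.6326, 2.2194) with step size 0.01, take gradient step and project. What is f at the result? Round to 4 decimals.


Step 1: Compute gradient at (1.6326, 2.2194).
grad_x = 2*1*1.6326 - 1 = 2.2652
grad_y = 2*8*2.2194 - 14 = 21.5104
Step 2: Gradient step.
x_raw = 1.6326 - 0.01*2.2652 = 1.6099
y_raw = 2.2194 - 0.01*21.5104 = 2.0043
Step 3: Project onto [-1, 2].
x_proj = clip(1.6099) = 1.6099
y_proj = clip(2.0043) = 2.0
Step 4: Evaluate f.
f(1.6099, 2.0) = 4.982


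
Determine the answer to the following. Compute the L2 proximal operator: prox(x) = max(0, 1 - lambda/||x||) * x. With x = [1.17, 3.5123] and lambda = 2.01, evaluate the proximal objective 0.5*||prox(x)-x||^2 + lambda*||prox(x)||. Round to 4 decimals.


Step 1: Compute ||x||.
||x|| = 3.702
Step 2: Compute scaling factor.
scale = max(0, 1 - 2.01/3.702) = 0.4571
Step 3: prox(x) = [0.5348, 1.6053]
||prox(x)|| = 1.692
Step 4: Proximal objective.
0.5*||prox-x||^2 = 2.0201
lambda*||prox|| = 3.4009
Total = 5.4211


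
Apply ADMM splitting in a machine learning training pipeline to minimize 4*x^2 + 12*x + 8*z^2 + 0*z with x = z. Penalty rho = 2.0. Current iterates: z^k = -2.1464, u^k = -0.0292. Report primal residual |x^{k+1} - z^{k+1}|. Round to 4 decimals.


ADMM iteration with rho = 2.0, z^k = -2.1464, u^k = -0.0292
Step 1: x-update.
Minimize 4*x^2 + 12*x + (2.0/2)*(x + 2.1464 - 0.0292)^2
FOC: (2*4 + 2.0)*x = -12 + 2.0*(-2.1464 + 0.0292)
x^{k+1} = -1.6234
Step 2: z-update.
Minimize 8*z^2 + 0*z + (2.0/2)*(-1.6234 - z - 0.0292)^2
FOC: (2*8 + 2.0)*z = 0 + 2.0*(-1.6234 - 0.0292)
z^{k+1} = -0.1836
Step 3: u-update.
u^{k+1} = -0.0292 - 1.6234 + 0.1836 = -1.469
Step 4: Primal residual = |-1.6234 + 0.1836| = 1.4398


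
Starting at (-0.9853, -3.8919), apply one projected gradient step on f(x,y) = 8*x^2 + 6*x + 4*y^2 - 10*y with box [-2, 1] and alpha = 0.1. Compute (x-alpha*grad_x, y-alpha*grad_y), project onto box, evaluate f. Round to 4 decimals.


Step 1: Compute gradient at (-0.9853, -3.8919).
grad_x = 2*8*-0.9853 + 6 = -9.7648
grad_y = 2*4*-3.8919 - 10 = -41.1352
Step 2: Gradient step.
x_raw = -0.9853 - 0.1*-9.7648 = -0.0088
y_raw = -3.8919 - 0.1*-41.1352 = 0.2216
Step 3: Project onto [-2, 1].
x_proj = clip(-0.0088) = -0.0088
y_proj = clip(0.2216) = 0.2216
Step 4: Evaluate f.
f(-0.0088, 0.2216) = -2.072


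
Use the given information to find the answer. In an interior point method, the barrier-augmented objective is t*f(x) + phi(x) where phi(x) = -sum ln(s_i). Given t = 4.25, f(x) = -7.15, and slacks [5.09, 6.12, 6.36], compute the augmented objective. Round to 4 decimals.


Step 1: Compute log-barrier.
ln values: [1.6273, 1.8116, 1.85]
phi = -(1.6273 + 1.8116 + 1.85) = -5.2889
Step 2: Compute augmented objective.
t*f(x) = 4.25*-7.15 = -30.3875
Total = -30.3875 - 5.2889 = -35.6764


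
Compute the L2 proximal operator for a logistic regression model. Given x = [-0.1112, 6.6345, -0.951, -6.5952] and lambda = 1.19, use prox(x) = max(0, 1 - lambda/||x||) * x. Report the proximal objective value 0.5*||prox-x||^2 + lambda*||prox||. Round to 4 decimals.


Step 1: Compute ||x||.
||x|| = 9.4037
Step 2: Compute scaling factor.
scale = max(0, 1 - 1.19/9.4037) = 0.8735
Step 3: prox(x) = [-0.0971, 5.7949, -0.8307, -5.7606]
||prox(x)|| = 8.2137
Step 4: Proximal objective.
0.5*||prox-x||^2 = 0.7081
lambda*||prox|| = 9.7743
Total = 10.4824


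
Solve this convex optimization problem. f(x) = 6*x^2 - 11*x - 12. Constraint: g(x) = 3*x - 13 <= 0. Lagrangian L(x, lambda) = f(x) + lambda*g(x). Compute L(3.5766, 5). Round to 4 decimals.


Step 1: Evaluate f(x).
f(3.5766) = 6*3.5766^2 - 11*3.5766 - 12 = 25.4098
Step 2: Evaluate g(x).
g(3.5766) = 3*3.5766 - 13 = -2.2702
Step 3: Compute Lagrangian.
L = 25.4098 + 5*-2.2702 = 14.0588


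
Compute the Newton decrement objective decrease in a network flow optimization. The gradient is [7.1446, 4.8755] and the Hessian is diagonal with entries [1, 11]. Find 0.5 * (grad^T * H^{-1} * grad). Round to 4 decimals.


Step 1: H is diagonal, so H^(-1) * g = [7.1446, 0.4432].
Step 2: g^T H^(-1) g = sum_i g_i^2 / H_ii
  = (7.1446)^2/1 + (4.8755)^2/11
  = 51.0453 + 2.161 = 53.2063
Step 3: Objective decrease = 0.5 * g^T H^(-1) g = 26.6031


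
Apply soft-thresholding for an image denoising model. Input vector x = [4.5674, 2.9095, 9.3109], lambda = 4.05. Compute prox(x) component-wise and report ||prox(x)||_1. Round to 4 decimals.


Soft-thresholding with lambda = 4.05:
prox(4.5674) = sign(4.5674)*max(|4.5674| - 4.05, 0) = 0.5174
prox(2.9095) = sign(2.9095)*max(|2.9095| - 4.05, 0) = 0.0
prox(9.3109) = sign(9.3109)*max(|9.3109| - 4.05, 0) = 5.2609
prox(x) = [0.5174, 0.0, 5.2609]
||prox(x)||_1 = 0.5174 + 0.0 + 5.2609 = 5.7783


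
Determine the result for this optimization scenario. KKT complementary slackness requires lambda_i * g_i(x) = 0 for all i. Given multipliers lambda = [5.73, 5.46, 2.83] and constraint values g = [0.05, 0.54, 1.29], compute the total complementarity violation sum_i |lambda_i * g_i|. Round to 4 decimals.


KKT complementary slackness check:
lambda_1 * g_1 = 5.73 * 0.05 = 0.2865
lambda_2 * g_2 = 5.46 * 0.54 = 2.9484
lambda_3 * g_3 = 2.83 * 1.29 = 3.6507
Total violation = 0.2865 + 2.9484 + 3.6507 = 6.8856


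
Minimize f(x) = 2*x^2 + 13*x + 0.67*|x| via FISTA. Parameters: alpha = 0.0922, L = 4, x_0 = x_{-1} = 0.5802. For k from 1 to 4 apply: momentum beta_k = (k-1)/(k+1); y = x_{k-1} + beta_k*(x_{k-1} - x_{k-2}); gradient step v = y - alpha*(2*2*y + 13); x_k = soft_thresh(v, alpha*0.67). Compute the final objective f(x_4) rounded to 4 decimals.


FISTA on f(x) = 2*x^2 + 13*x + 0.67*|x|
L = 4, alpha = 0.0922
Iteration 1: beta = 0.0, y = 0.5802 + 0.0*(0.5802 - 0.5802) = 0.5802
  grad(y) = 15.3208, v = y - alpha*grad = -0.8324
  prox(v) = soft_thresh(-0.8324, 0.0618) = -0.7706
Iteration 2: beta = 0.3333, y = -0.7706 + 0.3333*(-0.7706 - 0.5802) = -1.2209
  grad(y) = 8.1165, v = y - alpha*grad = -1.9692
  prox(v) = soft_thresh(-1.9692, 0.0618) = -1.9074
Iteration 3: beta = 0.5, y = -1.9074 + 0.5*(-1.9074 + 0.7706) = -2.4759
  grad(y) = 3.0966, v = y - alpha*grad = -2.7614
  prox(v) = soft_thresh(-2.7614, 0.0618) = -2.6996
Iteration 4: beta = 0.6, y = -2.6996 + 0.6*(-2.6996 + 1.9074) = -3.1749
  grad(y) = 0.3005, v = y - alpha*grad = -3.2026
  prox(v) = soft_thresh(-3.2026, 0.0618) = -3.1408
f(x_4) = 2*(-3.1408)^2 + 13*(-3.1408) + 0.67*|-3.1408| = -18.9968


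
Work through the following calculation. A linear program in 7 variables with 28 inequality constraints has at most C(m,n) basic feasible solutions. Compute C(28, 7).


Each vertex corresponds to some choice of n active constraints out of m, so the number of vertices is at most C(m, n) = m! / (n!(m-n)!).
m = 28, n = 7
Numerator: 28 * 27 * 26 * 25 * 24 * 23 * 22
Denominator: 7! = 5040
C(28, 7) = 1184040


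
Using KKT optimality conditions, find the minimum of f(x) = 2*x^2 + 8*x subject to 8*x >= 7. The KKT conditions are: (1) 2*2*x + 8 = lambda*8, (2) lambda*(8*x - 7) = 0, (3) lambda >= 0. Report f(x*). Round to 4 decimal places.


Step 1: Try lambda = 0 (constraint inactive).
x_unc = -8/(2*2) = -2.0
Check: 8*-2.0 = -16.0 < 7 -- violated!
Step 2: Constraint must be active: 8*x = 7
x* = 7/8 = 0.875
lambda = (2*2*0.875 + 8)/8 = 1.4375
Step 3: Compute optimal value.
f(x*) = 2*0.875^2 + 8*0.875 = 8.5313


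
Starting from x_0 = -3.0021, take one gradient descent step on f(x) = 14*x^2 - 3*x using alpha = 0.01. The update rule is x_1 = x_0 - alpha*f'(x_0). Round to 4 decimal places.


We compute the gradient at x_0 and apply the update.
f'(x) = 28*x - 3
f'(-3.0021) = 28*-3.0021 - 3 = -87.0588
x_1 = -3.0021 - 0.01*-87.0588 = -2.1315


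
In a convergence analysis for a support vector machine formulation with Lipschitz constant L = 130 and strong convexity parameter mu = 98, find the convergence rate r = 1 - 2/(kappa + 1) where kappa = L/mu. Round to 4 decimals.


Step 1: Compute the condition number.
kappa = L/mu = 130/98 = 1.3265
Step 2: Compute the convergence rate.
r = 1 - 2/(kappa + 1) = 1 - 2*mu/(L + mu) = (L - mu)/(L + mu) = 32/228 = 0.1404


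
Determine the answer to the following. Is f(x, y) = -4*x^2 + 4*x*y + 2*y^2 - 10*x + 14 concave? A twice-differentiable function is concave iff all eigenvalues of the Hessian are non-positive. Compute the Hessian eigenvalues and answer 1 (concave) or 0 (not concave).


The Hessian of f(x,y) = -4*x^2 + 4*x*y + 2*y^2 - 10*x + 14 is:
H = [[-8, 4], [4, 4]]
Trace = -8 + 4 = -4
Determinant = -8*4 - (4)^2 = -48
Discriminant = (-4)^2 - 4*-48 = 208.0
Eigenvalues: lambda_1 = -9.2111, lambda_2 = 5.2111
The function is not concave.

0
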